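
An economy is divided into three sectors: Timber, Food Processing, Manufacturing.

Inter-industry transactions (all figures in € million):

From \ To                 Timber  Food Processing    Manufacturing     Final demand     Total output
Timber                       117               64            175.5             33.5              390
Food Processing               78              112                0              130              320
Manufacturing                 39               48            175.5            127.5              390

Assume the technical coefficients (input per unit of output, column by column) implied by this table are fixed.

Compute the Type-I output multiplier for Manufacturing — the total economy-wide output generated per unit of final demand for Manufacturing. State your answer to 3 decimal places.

Technical coefficients a_ij = z_ij / X_j:
  a_TT = 117/390 = 0.30, a_FT = 78/390 = 0.20, a_MT = 39/390 = 0.10
  a_TF = 64/320 = 0.20, a_FF = 112/320 = 0.35, a_MF = 48/320 = 0.15
  a_TM = 175.5/390 = 0.45, a_FM = 0/390 = 0.00, a_MM = 175.5/390 = 0.45
I − A =
  [   0.70    -0.20    -0.45]
  [  -0.20     0.65     0.00]
  [  -0.10    -0.15     0.55]
Cofactors of I−A, C_ij = (−1)^(i+j)·(minor ij) (rows/columns in the sector order above):
  C_11 = (0.65)(0.55) − (0.00)(-0.15) = 0.3575
  C_12 = −[(-0.20)(0.55) − (0.00)(-0.10)] = 0.1100
  C_13 = (-0.20)(-0.15) − (0.65)(-0.10) = 0.0950
  C_21 = −[(-0.20)(0.55) − (-0.45)(-0.15)] = 0.1775
  C_22 = (0.70)(0.55) − (-0.45)(-0.10) = 0.3400
  C_23 = −[(0.70)(-0.15) − (-0.20)(-0.10)] = 0.1250
  C_31 = (-0.20)(0.00) − (-0.45)(0.65) = 0.2925
  C_32 = −[(0.70)(0.00) − (-0.45)(-0.20)] = 0.0900
  C_33 = (0.70)(0.65) − (-0.20)(-0.20) = 0.4150
det(I−A) = Σ_j (I−A)_1j·C_1j = (0.70)(0.3575) + (-0.20)(0.1100) + (-0.45)(0.0950) = 0.1855
adj(I−A) = Cᵀ =
  [ 0.3575   0.1775   0.2925]
  [ 0.1100   0.3400   0.0900]
  [ 0.0950   0.1250   0.4150]
(I − A)⁻¹ = adj(I−A) / det(I−A) ≈
  [   1.9272     0.9569     1.5768]
  [   0.5930     1.8329     0.4852]
  [   0.5121     0.6739     2.2372]
The output multiplier for sector j is the column-j sum of the Leontief inverse (I − A)⁻¹ = adj(I−A) / det(I−A).
Column M of adj(I−A): (0.2925, 0.0900, 0.4150); det(I−A) = 0.1855.
m_M = (0.2925 + 0.0900 + 0.4150) / 0.1855 = 0.7975 / 0.1855 ≈ 4.299.

m_M = 4.299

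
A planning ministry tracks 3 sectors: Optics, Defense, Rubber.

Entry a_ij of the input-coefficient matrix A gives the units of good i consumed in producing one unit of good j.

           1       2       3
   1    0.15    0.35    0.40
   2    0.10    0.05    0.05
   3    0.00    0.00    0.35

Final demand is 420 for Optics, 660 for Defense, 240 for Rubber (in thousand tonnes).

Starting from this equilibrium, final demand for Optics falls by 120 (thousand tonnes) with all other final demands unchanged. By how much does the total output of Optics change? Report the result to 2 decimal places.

I − A =
  [   0.85    -0.35    -0.40]
  [  -0.10     0.95    -0.05]
  [   0.00     0.00     0.65]
Cofactors of I−A, C_ij = (−1)^(i+j)·(minor ij) (rows/columns in the sector order above):
  C_11 = (0.95)(0.65) − (-0.05)(0.00) = 0.6175
  C_12 = −[(-0.10)(0.65) − (-0.05)(0.00)] = 0.0650
  C_13 = (-0.10)(0.00) − (0.95)(0.00) = 0.0000
  C_21 = −[(-0.35)(0.65) − (-0.40)(0.00)] = 0.2275
  C_22 = (0.85)(0.65) − (-0.40)(0.00) = 0.5525
  C_23 = −[(0.85)(0.00) − (-0.35)(0.00)] = 0.0000
  C_31 = (-0.35)(-0.05) − (-0.40)(0.95) = 0.3975
  C_32 = −[(0.85)(-0.05) − (-0.40)(-0.10)] = 0.0825
  C_33 = (0.85)(0.95) − (-0.35)(-0.10) = 0.7725
det(I−A) = Σ_j (I−A)_1j·C_1j = (0.85)(0.6175) + (-0.35)(0.0650) + (-0.40)(0.0000) = 0.502125
adj(I−A) = Cᵀ =
  [ 0.6175   0.2275   0.3975]
  [ 0.0650   0.5525   0.0825]
  [ 0.0000   0.0000   0.7725]
(I − A)⁻¹ = adj(I−A) / det(I−A) ≈
  [   1.2298     0.4531     0.7916]
  [   0.1294     1.1003     0.1643]
  [   0.0000     0.0000     1.5385]
Δx = (I − A)⁻¹ Δd with Δd having -120 in the Optics component and 0 elsewhere.
So Δx_1 = L_11 · (-120), where L_11 = adj(I−A)_11 / det(I−A) = 0.6175 / 0.502125.
Δx_1 = 0.6175 × (-120) / 0.502125 = -74.10 / 0.502125 ≈ -147.57.

Δx_1 = -147.57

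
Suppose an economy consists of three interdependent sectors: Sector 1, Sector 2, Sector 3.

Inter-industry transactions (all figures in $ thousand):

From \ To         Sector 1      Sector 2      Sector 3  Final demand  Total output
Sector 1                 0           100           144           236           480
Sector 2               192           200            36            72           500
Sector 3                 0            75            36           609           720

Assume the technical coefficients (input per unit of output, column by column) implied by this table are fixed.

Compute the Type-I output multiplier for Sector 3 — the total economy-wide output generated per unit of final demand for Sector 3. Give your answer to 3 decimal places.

m_3 = 1.644

Technical coefficients a_ij = z_ij / X_j:
  a_11 = 0/480 = 0.00, a_21 = 192/480 = 0.40, a_31 = 0/480 = 0.00
  a_12 = 100/500 = 0.20, a_22 = 200/500 = 0.40, a_32 = 75/500 = 0.15
  a_13 = 144/720 = 0.20, a_23 = 36/720 = 0.05, a_33 = 36/720 = 0.05
I − A =
  [   1.00    -0.20    -0.20]
  [  -0.40     0.60    -0.05]
  [   0.00    -0.15     0.95]
Cofactors of I−A, C_ij = (−1)^(i+j)·(minor ij) (rows/columns in the sector order above):
  C_11 = (0.60)(0.95) − (-0.05)(-0.15) = 0.5625
  C_12 = −[(-0.40)(0.95) − (-0.05)(0.00)] = 0.3800
  C_13 = (-0.40)(-0.15) − (0.60)(0.00) = 0.0600
  C_21 = −[(-0.20)(0.95) − (-0.20)(-0.15)] = 0.2200
  C_22 = (1.00)(0.95) − (-0.20)(0.00) = 0.9500
  C_23 = −[(1.00)(-0.15) − (-0.20)(0.00)] = 0.1500
  C_31 = (-0.20)(-0.05) − (-0.20)(0.60) = 0.1300
  C_32 = −[(1.00)(-0.05) − (-0.20)(-0.40)] = 0.1300
  C_33 = (1.00)(0.60) − (-0.20)(-0.40) = 0.5200
det(I−A) = Σ_j (I−A)_1j·C_1j = (1.00)(0.5625) + (-0.20)(0.3800) + (-0.20)(0.0600) = 0.4745
adj(I−A) = Cᵀ =
  [ 0.5625   0.2200   0.1300]
  [ 0.3800   0.9500   0.1300]
  [ 0.0600   0.1500   0.5200]
(I − A)⁻¹ = adj(I−A) / det(I−A) ≈
  [   1.1855     0.4636     0.2740]
  [   0.8008     2.0021     0.2740]
  [   0.1264     0.3161     1.0959]
The output multiplier for sector j is the column-j sum of the Leontief inverse (I − A)⁻¹ = adj(I−A) / det(I−A).
Column 3 of adj(I−A): (0.1300, 0.1300, 0.5200); det(I−A) = 0.4745.
m_3 = (0.1300 + 0.1300 + 0.5200) / 0.4745 = 0.78 / 0.4745 ≈ 1.644.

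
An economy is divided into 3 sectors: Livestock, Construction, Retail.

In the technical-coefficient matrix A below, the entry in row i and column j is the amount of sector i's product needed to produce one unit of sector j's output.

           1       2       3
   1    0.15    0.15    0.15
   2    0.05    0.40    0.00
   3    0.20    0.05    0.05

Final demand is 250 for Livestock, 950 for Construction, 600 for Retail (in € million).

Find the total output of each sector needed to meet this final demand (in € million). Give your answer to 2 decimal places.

x_1 = 738.56, x_2 = 1644.88, x_3 = 873.64

I − A =
  [   0.85    -0.15    -0.15]
  [  -0.05     0.60     0.00]
  [  -0.20    -0.05     0.95]
Cofactors of I−A, C_ij = (−1)^(i+j)·(minor ij) (rows/columns in the sector order above):
  C_11 = (0.60)(0.95) − (0.00)(-0.05) = 0.5700
  C_12 = −[(-0.05)(0.95) − (0.00)(-0.20)] = 0.0475
  C_13 = (-0.05)(-0.05) − (0.60)(-0.20) = 0.1225
  C_21 = −[(-0.15)(0.95) − (-0.15)(-0.05)] = 0.1500
  C_22 = (0.85)(0.95) − (-0.15)(-0.20) = 0.7775
  C_23 = −[(0.85)(-0.05) − (-0.15)(-0.20)] = 0.0725
  C_31 = (-0.15)(0.00) − (-0.15)(0.60) = 0.0900
  C_32 = −[(0.85)(0.00) − (-0.15)(-0.05)] = 0.0075
  C_33 = (0.85)(0.60) − (-0.15)(-0.05) = 0.5025
det(I−A) = Σ_j (I−A)_1j·C_1j = (0.85)(0.5700) + (-0.15)(0.0475) + (-0.15)(0.1225) = 0.4590
adj(I−A) = Cᵀ =
  [ 0.5700   0.1500   0.0900]
  [ 0.0475   0.7775   0.0075]
  [ 0.1225   0.0725   0.5025]
(I − A)⁻¹ = adj(I−A) / det(I−A) ≈
  [   1.2418     0.3268     0.1961]
  [   0.1035     1.6939     0.0163]
  [   0.2669     0.1580     1.0948]
x = (I − A)⁻¹ d = adj(I−A)·d / det(I−A), with det(I−A) = 0.4590:
  x_1 = (0.5700·250 + 0.1500·950 + 0.0900·600) / 0.4590 = 339.00 / 0.4590 ≈ 738.56
  x_2 = (0.0475·250 + 0.7775·950 + 0.0075·600) / 0.4590 = 755.00 / 0.4590 ≈ 1644.88
  x_3 = (0.1225·250 + 0.0725·950 + 0.5025·600) / 0.4590 = 401.00 / 0.4590 ≈ 873.64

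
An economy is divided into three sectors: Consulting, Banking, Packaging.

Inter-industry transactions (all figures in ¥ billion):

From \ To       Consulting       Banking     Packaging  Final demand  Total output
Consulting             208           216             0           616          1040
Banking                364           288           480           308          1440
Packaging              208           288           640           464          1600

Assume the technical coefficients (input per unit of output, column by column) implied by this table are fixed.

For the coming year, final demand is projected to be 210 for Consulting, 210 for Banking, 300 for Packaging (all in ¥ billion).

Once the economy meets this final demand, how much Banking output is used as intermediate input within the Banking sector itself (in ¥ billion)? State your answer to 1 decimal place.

Technical coefficients a_ij = z_ij / X_j:
  a_11 = 208/1040 = 0.20, a_21 = 364/1040 = 0.35, a_31 = 208/1040 = 0.20
  a_12 = 216/1440 = 0.15, a_22 = 288/1440 = 0.20, a_32 = 288/1440 = 0.20
  a_13 = 0/1600 = 0.00, a_23 = 480/1600 = 0.30, a_33 = 640/1600 = 0.40
I − A =
  [   0.80    -0.15     0.00]
  [  -0.35     0.80    -0.30]
  [  -0.20    -0.20     0.60]
Cofactors of I−A, C_ij = (−1)^(i+j)·(minor ij) (rows/columns in the sector order above):
  C_11 = (0.80)(0.60) − (-0.30)(-0.20) = 0.4200
  C_12 = −[(-0.35)(0.60) − (-0.30)(-0.20)] = 0.2700
  C_13 = (-0.35)(-0.20) − (0.80)(-0.20) = 0.2300
  C_21 = −[(-0.15)(0.60) − (0.00)(-0.20)] = 0.0900
  C_22 = (0.80)(0.60) − (0.00)(-0.20) = 0.4800
  C_23 = −[(0.80)(-0.20) − (-0.15)(-0.20)] = 0.1900
  C_31 = (-0.15)(-0.30) − (0.00)(0.80) = 0.0450
  C_32 = −[(0.80)(-0.30) − (0.00)(-0.35)] = 0.2400
  C_33 = (0.80)(0.80) − (-0.15)(-0.35) = 0.5875
det(I−A) = Σ_j (I−A)_1j·C_1j = (0.80)(0.4200) + (-0.15)(0.2700) + (0.00)(0.2300) = 0.2955
adj(I−A) = Cᵀ =
  [ 0.4200   0.0900   0.0450]
  [ 0.2700   0.4800   0.2400]
  [ 0.2300   0.1900   0.5875]
(I − A)⁻¹ = adj(I−A) / det(I−A) ≈
  [   1.4213     0.3046     0.1523]
  [   0.9137     1.6244     0.8122]
  [   0.7783     0.6430     1.9882]
First solve x = (I − A)⁻¹ d = adj(I−A)·d / det(I−A); in particular x_2 = (0.2700·210 + 0.4800·210 + 0.2400·300) / 0.2955 = 229.50 / 0.2955 ≈ 776.650.
Intermediate flow from 2 to 2: z_22 = a_22 · x_2 = 0.20 × 229.50 / 0.2955 = 45.90 / 0.2955 ≈ 155.3.

z_22 = 155.3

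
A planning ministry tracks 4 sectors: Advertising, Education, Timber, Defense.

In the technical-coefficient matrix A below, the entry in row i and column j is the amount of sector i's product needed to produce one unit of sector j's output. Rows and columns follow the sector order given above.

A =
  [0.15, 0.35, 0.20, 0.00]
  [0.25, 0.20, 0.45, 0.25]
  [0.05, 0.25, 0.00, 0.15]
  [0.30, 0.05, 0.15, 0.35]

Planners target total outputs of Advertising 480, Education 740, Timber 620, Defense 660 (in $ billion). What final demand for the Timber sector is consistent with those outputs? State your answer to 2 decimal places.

d_T = 312.00

I − A =
  [   0.85    -0.35    -0.20     0.00]
  [  -0.25     0.80    -0.45    -0.25]
  [  -0.05    -0.25     1.00    -0.15]
  [  -0.30    -0.05    -0.15     0.65]
d = (I − A) x:
  d_A = (+0.85)·480 + (-0.35)·740 + (-0.20)·620 + (+0.00)·660 = 25.00
  d_E = (-0.25)·480 + (+0.80)·740 + (-0.45)·620 + (-0.25)·660 = 28.00
  d_T = (-0.05)·480 + (-0.25)·740 + (+1.00)·620 + (-0.15)·660 = 312.00
  d_D = (-0.30)·480 + (-0.05)·740 + (-0.15)·620 + (+0.65)·660 = 155.00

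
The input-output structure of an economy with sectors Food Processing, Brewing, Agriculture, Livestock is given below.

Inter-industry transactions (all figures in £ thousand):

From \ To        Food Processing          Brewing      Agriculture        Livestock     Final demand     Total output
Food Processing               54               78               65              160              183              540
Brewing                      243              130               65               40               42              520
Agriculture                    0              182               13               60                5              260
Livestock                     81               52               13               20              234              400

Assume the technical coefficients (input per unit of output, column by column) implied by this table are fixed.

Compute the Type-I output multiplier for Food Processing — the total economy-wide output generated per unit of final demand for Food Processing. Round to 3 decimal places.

Technical coefficients a_ij = z_ij / X_j:
  a_FF = 54/540 = 0.10, a_BF = 243/540 = 0.45, a_AF = 0/540 = 0.00, a_LF = 81/540 = 0.15
  a_FB = 78/520 = 0.15, a_BB = 130/520 = 0.25, a_AB = 182/520 = 0.35, a_LB = 52/520 = 0.10
  a_FA = 65/260 = 0.25, a_BA = 65/260 = 0.25, a_AA = 13/260 = 0.05, a_LA = 13/260 = 0.05
  a_FL = 160/400 = 0.40, a_BL = 40/400 = 0.10, a_AL = 60/400 = 0.15, a_LL = 20/400 = 0.05
I − A =
  [   0.90    -0.15    -0.25    -0.40]
  [  -0.45     0.75    -0.25    -0.10]
  [   0.00    -0.35     0.95    -0.15]
  [  -0.15    -0.10    -0.05     0.95]
Compute the cofactors C_ij = (−1)^(i+j)·(3×3 minor ij) of I−A; the adjugate is their transpose:
adj(I−A) = Cᵀ =
  [ 0.573125   0.266125   0.237000   0.306750]
  [ 0.422625   0.742875   0.322875   0.307125]
  [ 0.178500   0.295125   0.502875   0.185625]
  [ 0.144375   0.135750   0.097875   0.459000]
det(I−A) = Σ_j (I−A)_1j·C_1j = (0.90)(0.573125) + (-0.15)(0.422625) + (-0.25)(0.178500) + (-0.40)(0.144375) = 0.35004375
(I − A)⁻¹ = adj(I−A) / det(I−A) ≈
  [   1.6373     0.7603     0.6771     0.8763]
  [   1.2073     2.1222     0.9224     0.8774]
  [   0.5099     0.8431     1.4366     0.5303]
  [   0.4124     0.3878     0.2796     1.3113]
The output multiplier for sector j is the column-j sum of the Leontief inverse (I − A)⁻¹ = adj(I−A) / det(I−A).
Column F of adj(I−A): (0.573125, 0.422625, 0.178500, 0.144375); det(I−A) = 0.35004375.
m_F = (0.573125 + 0.422625 + 0.178500 + 0.144375) / 0.35004375 = 1.318625 / 0.35004375 ≈ 3.767.

m_F = 3.767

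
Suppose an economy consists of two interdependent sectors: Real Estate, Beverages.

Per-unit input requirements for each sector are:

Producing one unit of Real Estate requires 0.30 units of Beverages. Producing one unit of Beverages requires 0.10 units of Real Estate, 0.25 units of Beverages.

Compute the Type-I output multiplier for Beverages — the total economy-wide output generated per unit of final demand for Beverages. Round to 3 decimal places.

m_B = 1.528

I − A =
  [   1.00    -0.10]
  [  -0.30     0.75]
det(I−A) = (1.00)(0.75) − (-0.10)(-0.30) = 0.7200
adj(I−A) = [[0.75, 0.10], [0.30, 1.00]]
(I − A)⁻¹ = adj(I−A) / det(I−A) ≈
  [   1.0417     0.1389]
  [   0.4167     1.3889]
The output multiplier for sector j is the column-j sum of the Leontief inverse (I − A)⁻¹ = adj(I−A) / det(I−A).
Column B of adj(I−A): (0.10, 1.00); det(I−A) = 0.7200.
m_B = (0.10 + 1.00) / 0.7200 = 1.10 / 0.7200 ≈ 1.528.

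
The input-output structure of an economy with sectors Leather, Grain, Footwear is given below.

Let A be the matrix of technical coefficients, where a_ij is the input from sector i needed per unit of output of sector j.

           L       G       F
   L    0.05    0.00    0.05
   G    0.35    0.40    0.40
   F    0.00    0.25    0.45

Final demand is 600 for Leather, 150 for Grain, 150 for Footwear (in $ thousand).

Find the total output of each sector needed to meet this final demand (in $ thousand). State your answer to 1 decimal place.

I − A =
  [   0.95     0.00    -0.05]
  [  -0.35     0.60    -0.40]
  [   0.00    -0.25     0.55]
Cofactors of I−A, C_ij = (−1)^(i+j)·(minor ij) (rows/columns in the sector order above):
  C_11 = (0.60)(0.55) − (-0.40)(-0.25) = 0.2300
  C_12 = −[(-0.35)(0.55) − (-0.40)(0.00)] = 0.1925
  C_13 = (-0.35)(-0.25) − (0.60)(0.00) = 0.0875
  C_21 = −[(0.00)(0.55) − (-0.05)(-0.25)] = 0.0125
  C_22 = (0.95)(0.55) − (-0.05)(0.00) = 0.5225
  C_23 = −[(0.95)(-0.25) − (0.00)(0.00)] = 0.2375
  C_31 = (0.00)(-0.40) − (-0.05)(0.60) = 0.0300
  C_32 = −[(0.95)(-0.40) − (-0.05)(-0.35)] = 0.3975
  C_33 = (0.95)(0.60) − (0.00)(-0.35) = 0.5700
det(I−A) = Σ_j (I−A)_1j·C_1j = (0.95)(0.2300) + (0.00)(0.1925) + (-0.05)(0.0875) = 0.214125
adj(I−A) = Cᵀ =
  [ 0.2300   0.0125   0.0300]
  [ 0.1925   0.5225   0.3975]
  [ 0.0875   0.2375   0.5700]
(I − A)⁻¹ = adj(I−A) / det(I−A) ≈
  [   1.0741     0.0584     0.1401]
  [   0.8990     2.4402     1.8564]
  [   0.4086     1.1092     2.6620]
x = (I − A)⁻¹ d = adj(I−A)·d / det(I−A), with det(I−A) = 0.214125:
  x_L = (0.2300·600 + 0.0125·150 + 0.0300·150) / 0.214125 = 144.375 / 0.214125 ≈ 674.3
  x_G = (0.1925·600 + 0.5225·150 + 0.3975·150) / 0.214125 = 253.50 / 0.214125 ≈ 1183.9
  x_F = (0.0875·600 + 0.2375·150 + 0.5700·150) / 0.214125 = 173.625 / 0.214125 ≈ 810.9

x_L = 674.3, x_G = 1183.9, x_F = 810.9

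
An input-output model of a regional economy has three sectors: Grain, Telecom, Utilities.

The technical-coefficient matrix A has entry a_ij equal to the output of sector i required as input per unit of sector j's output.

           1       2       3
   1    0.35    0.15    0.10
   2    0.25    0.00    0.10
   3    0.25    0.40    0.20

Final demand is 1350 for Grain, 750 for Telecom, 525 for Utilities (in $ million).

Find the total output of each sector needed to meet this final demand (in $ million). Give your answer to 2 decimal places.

I − A =
  [   0.65    -0.15    -0.10]
  [  -0.25     1.00    -0.10]
  [  -0.25    -0.40     0.80]
Cofactors of I−A, C_ij = (−1)^(i+j)·(minor ij) (rows/columns in the sector order above):
  C_11 = (1.00)(0.80) − (-0.10)(-0.40) = 0.7600
  C_12 = −[(-0.25)(0.80) − (-0.10)(-0.25)] = 0.2250
  C_13 = (-0.25)(-0.40) − (1.00)(-0.25) = 0.3500
  C_21 = −[(-0.15)(0.80) − (-0.10)(-0.40)] = 0.1600
  C_22 = (0.65)(0.80) − (-0.10)(-0.25) = 0.4950
  C_23 = −[(0.65)(-0.40) − (-0.15)(-0.25)] = 0.2975
  C_31 = (-0.15)(-0.10) − (-0.10)(1.00) = 0.1150
  C_32 = −[(0.65)(-0.10) − (-0.10)(-0.25)] = 0.0900
  C_33 = (0.65)(1.00) − (-0.15)(-0.25) = 0.6125
det(I−A) = Σ_j (I−A)_1j·C_1j = (0.65)(0.7600) + (-0.15)(0.2250) + (-0.10)(0.3500) = 0.42525
adj(I−A) = Cᵀ =
  [ 0.7600   0.1600   0.1150]
  [ 0.2250   0.4950   0.0900]
  [ 0.3500   0.2975   0.6125]
(I − A)⁻¹ = adj(I−A) / det(I−A) ≈
  [   1.7872     0.3762     0.2704]
  [   0.5291     1.1640     0.2116]
  [   0.8230     0.6996     1.4403]
x = (I − A)⁻¹ d = adj(I−A)·d / det(I−A), with det(I−A) = 0.42525:
  x_1 = (0.7600·1350 + 0.1600·750 + 0.1150·525) / 0.42525 = 1206.375 / 0.42525 ≈ 2836.86
  x_2 = (0.2250·1350 + 0.4950·750 + 0.0900·525) / 0.42525 = 722.25 / 0.42525 ≈ 1698.41
  x_3 = (0.3500·1350 + 0.2975·750 + 0.6125·525) / 0.42525 = 1017.1875 / 0.42525 ≈ 2391.98

x_1 = 2836.86, x_2 = 1698.41, x_3 = 2391.98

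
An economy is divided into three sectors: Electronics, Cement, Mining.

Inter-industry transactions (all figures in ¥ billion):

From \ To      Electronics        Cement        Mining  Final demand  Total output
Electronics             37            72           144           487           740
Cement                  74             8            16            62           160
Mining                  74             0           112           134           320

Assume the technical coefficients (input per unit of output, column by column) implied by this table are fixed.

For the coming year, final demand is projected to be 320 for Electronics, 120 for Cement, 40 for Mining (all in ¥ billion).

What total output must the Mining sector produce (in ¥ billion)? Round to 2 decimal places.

x_3 = 136.81

Technical coefficients a_ij = z_ij / X_j:
  a_11 = 37/740 = 0.05, a_21 = 74/740 = 0.10, a_31 = 74/740 = 0.10
  a_12 = 72/160 = 0.45, a_22 = 8/160 = 0.05, a_32 = 0/160 = 0.00
  a_13 = 144/320 = 0.45, a_23 = 16/320 = 0.05, a_33 = 112/320 = 0.35
I − A =
  [   0.95    -0.45    -0.45]
  [  -0.10     0.95    -0.05]
  [  -0.10     0.00     0.65]
Cofactors of I−A, C_ij = (−1)^(i+j)·(minor ij) (rows/columns in the sector order above):
  C_11 = (0.95)(0.65) − (-0.05)(0.00) = 0.6175
  C_12 = −[(-0.10)(0.65) − (-0.05)(-0.10)] = 0.0700
  C_13 = (-0.10)(0.00) − (0.95)(-0.10) = 0.0950
  C_21 = −[(-0.45)(0.65) − (-0.45)(0.00)] = 0.2925
  C_22 = (0.95)(0.65) − (-0.45)(-0.10) = 0.5725
  C_23 = −[(0.95)(0.00) − (-0.45)(-0.10)] = 0.0450
  C_31 = (-0.45)(-0.05) − (-0.45)(0.95) = 0.4500
  C_32 = −[(0.95)(-0.05) − (-0.45)(-0.10)] = 0.0925
  C_33 = (0.95)(0.95) − (-0.45)(-0.10) = 0.8575
det(I−A) = Σ_j (I−A)_1j·C_1j = (0.95)(0.6175) + (-0.45)(0.0700) + (-0.45)(0.0950) = 0.512375
adj(I−A) = Cᵀ =
  [ 0.6175   0.2925   0.4500]
  [ 0.0700   0.5725   0.0925]
  [ 0.0950   0.0450   0.8575]
(I − A)⁻¹ = adj(I−A) / det(I−A) ≈
  [   1.2052     0.5709     0.8783]
  [   0.1366     1.1173     0.1805]
  [   0.1854     0.0878     1.6736]
x = (I − A)⁻¹ d = adj(I−A)·d / det(I−A), with det(I−A) = 0.512375:
  x_1 = (0.6175·320 + 0.2925·120 + 0.4500·40) / 0.512375 = 250.70 / 0.512375 ≈ 489.29
  x_2 = (0.0700·320 + 0.5725·120 + 0.0925·40) / 0.512375 = 94.80 / 0.512375 ≈ 185.02
  x_3 = (0.0950·320 + 0.0450·120 + 0.8575·40) / 0.512375 = 70.10 / 0.512375 ≈ 136.81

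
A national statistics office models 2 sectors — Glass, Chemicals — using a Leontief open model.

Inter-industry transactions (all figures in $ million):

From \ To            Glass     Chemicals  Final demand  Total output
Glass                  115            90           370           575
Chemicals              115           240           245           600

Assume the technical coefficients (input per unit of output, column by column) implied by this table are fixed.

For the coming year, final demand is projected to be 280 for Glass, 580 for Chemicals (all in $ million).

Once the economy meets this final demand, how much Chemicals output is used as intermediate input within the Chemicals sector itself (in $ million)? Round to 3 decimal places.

Technical coefficients a_ij = z_ij / X_j:
  a_GG = 115/575 = 0.20, a_CG = 115/575 = 0.20
  a_GC = 90/600 = 0.15, a_CC = 240/600 = 0.40
I − A =
  [   0.80    -0.15]
  [  -0.20     0.60]
det(I−A) = (0.80)(0.60) − (-0.15)(-0.20) = 0.4500
adj(I−A) = [[0.60, 0.15], [0.20, 0.80]]
(I − A)⁻¹ = adj(I−A) / det(I−A) ≈
  [   1.3333     0.3333]
  [   0.4444     1.7778]
First solve x = (I − A)⁻¹ d = adj(I−A)·d / det(I−A); in particular x_C = (0.20·280 + 0.80·580) / 0.4500 = 520.00 / 0.4500 ≈ 1155.55556.
Intermediate flow from C to C: z_CC = a_CC · x_C = 0.40 × 520.00 / 0.4500 = 208.00 / 0.4500 ≈ 462.222.

z_CC = 462.222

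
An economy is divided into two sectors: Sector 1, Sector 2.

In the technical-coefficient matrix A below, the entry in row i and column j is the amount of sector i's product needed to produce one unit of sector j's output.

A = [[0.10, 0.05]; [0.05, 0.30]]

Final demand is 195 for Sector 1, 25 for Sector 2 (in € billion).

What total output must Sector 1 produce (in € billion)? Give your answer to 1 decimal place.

x_1 = 219.5

I − A =
  [   0.90    -0.05]
  [  -0.05     0.70]
det(I−A) = (0.90)(0.70) − (-0.05)(-0.05) = 0.6275
adj(I−A) = [[0.70, 0.05], [0.05, 0.90]]
(I − A)⁻¹ = adj(I−A) / det(I−A) ≈
  [   1.1155     0.0797]
  [   0.0797     1.4343]
x = (I − A)⁻¹ d = adj(I−A)·d / det(I−A), with det(I−A) = 0.6275:
  x_1 = (0.70·195 + 0.05·25) / 0.6275 = 137.75 / 0.6275 ≈ 219.5
  x_2 = (0.05·195 + 0.90·25) / 0.6275 = 32.25 / 0.6275 ≈ 51.4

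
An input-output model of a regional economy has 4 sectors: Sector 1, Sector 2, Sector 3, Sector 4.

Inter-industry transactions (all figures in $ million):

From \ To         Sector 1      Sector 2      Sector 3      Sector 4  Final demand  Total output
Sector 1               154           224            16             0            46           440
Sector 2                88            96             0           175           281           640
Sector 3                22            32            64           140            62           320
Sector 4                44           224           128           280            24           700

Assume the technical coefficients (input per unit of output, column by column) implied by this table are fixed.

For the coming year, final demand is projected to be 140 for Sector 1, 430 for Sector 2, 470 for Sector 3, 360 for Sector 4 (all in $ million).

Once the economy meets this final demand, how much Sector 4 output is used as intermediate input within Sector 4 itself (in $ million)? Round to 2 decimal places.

Technical coefficients a_ij = z_ij / X_j:
  a_11 = 154/440 = 0.35, a_21 = 88/440 = 0.20, a_31 = 22/440 = 0.05, a_41 = 44/440 = 0.10
  a_12 = 224/640 = 0.35, a_22 = 96/640 = 0.15, a_32 = 32/640 = 0.05, a_42 = 224/640 = 0.35
  a_13 = 16/320 = 0.05, a_23 = 0/320 = 0.00, a_33 = 64/320 = 0.20, a_43 = 128/320 = 0.40
  a_14 = 0/700 = 0.00, a_24 = 175/700 = 0.25, a_34 = 140/700 = 0.20, a_44 = 280/700 = 0.40
I − A =
  [   0.65    -0.35    -0.05     0.00]
  [  -0.20     0.85     0.00    -0.25]
  [  -0.05    -0.05     0.80    -0.20]
  [  -0.10    -0.35    -0.40     0.60]
Compute the cofactors C_ij = (−1)^(i+j)·(3×3 minor ij) of I−A; the adjugate is their transpose:
adj(I−A) = Cᵀ =
  [ 0.265000   0.145000   0.056125   0.079125]
  [ 0.105000   0.257500   0.072250   0.131375]
  [ 0.059375   0.082500   0.223875   0.109000]
  [ 0.145000   0.229375   0.200750   0.383375]
det(I−A) = Σ_j (I−A)_1j·C_1j = (0.65)(0.265000) + (-0.35)(0.105000) + (-0.05)(0.059375) + (0.00)(0.145000) = 0.13253125
(I − A)⁻¹ = adj(I−A) / det(I−A) ≈
  [   1.9995     1.0941     0.4235     0.5970]
  [   0.7923     1.9429     0.5452     0.9913]
  [   0.4480     0.6225     1.6892     0.8224]
  [   1.0941     1.7307     1.5147     2.8927]
First solve x = (I − A)⁻¹ d = adj(I−A)·d / det(I−A); in particular x_4 = (0.145000·140 + 0.229375·430 + 0.200750·470 + 0.383375·360) / 0.13253125 = 351.29875 / 0.13253125 ≈ 2650.6862.
Intermediate flow from 4 to 4: z_44 = a_44 · x_4 = 0.40 × 351.29875 / 0.13253125 = 140.5195 / 0.13253125 ≈ 1060.27.

z_44 = 1060.27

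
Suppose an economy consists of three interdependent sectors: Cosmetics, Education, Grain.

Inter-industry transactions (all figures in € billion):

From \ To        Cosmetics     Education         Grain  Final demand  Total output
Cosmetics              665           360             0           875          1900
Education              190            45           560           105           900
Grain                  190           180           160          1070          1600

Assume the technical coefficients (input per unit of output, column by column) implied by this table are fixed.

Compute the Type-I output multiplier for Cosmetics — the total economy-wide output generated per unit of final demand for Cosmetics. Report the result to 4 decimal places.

m_1 = 2.2271

Technical coefficients a_ij = z_ij / X_j:
  a_11 = 665/1900 = 0.35, a_21 = 190/1900 = 0.10, a_31 = 190/1900 = 0.10
  a_12 = 360/900 = 0.40, a_22 = 45/900 = 0.05, a_32 = 180/900 = 0.20
  a_13 = 0/1600 = 0.00, a_23 = 560/1600 = 0.35, a_33 = 160/1600 = 0.10
I − A =
  [   0.65    -0.40     0.00]
  [  -0.10     0.95    -0.35]
  [  -0.10    -0.20     0.90]
Cofactors of I−A, C_ij = (−1)^(i+j)·(minor ij) (rows/columns in the sector order above):
  C_11 = (0.95)(0.90) − (-0.35)(-0.20) = 0.7850
  C_12 = −[(-0.10)(0.90) − (-0.35)(-0.10)] = 0.1250
  C_13 = (-0.10)(-0.20) − (0.95)(-0.10) = 0.1150
  C_21 = −[(-0.40)(0.90) − (0.00)(-0.20)] = 0.3600
  C_22 = (0.65)(0.90) − (0.00)(-0.10) = 0.5850
  C_23 = −[(0.65)(-0.20) − (-0.40)(-0.10)] = 0.1700
  C_31 = (-0.40)(-0.35) − (0.00)(0.95) = 0.1400
  C_32 = −[(0.65)(-0.35) − (0.00)(-0.10)] = 0.2275
  C_33 = (0.65)(0.95) − (-0.40)(-0.10) = 0.5775
det(I−A) = Σ_j (I−A)_1j·C_1j = (0.65)(0.7850) + (-0.40)(0.1250) + (0.00)(0.1150) = 0.46025
adj(I−A) = Cᵀ =
  [ 0.7850   0.3600   0.1400]
  [ 0.1250   0.5850   0.2275]
  [ 0.1150   0.1700   0.5775]
(I − A)⁻¹ = adj(I−A) / det(I−A) ≈
  [   1.70559     0.78218     0.30418]
  [   0.27159     1.27105     0.49430]
  [   0.24986     0.36936     1.25475]
The output multiplier for sector j is the column-j sum of the Leontief inverse (I − A)⁻¹ = adj(I−A) / det(I−A).
Column 1 of adj(I−A): (0.7850, 0.1250, 0.1150); det(I−A) = 0.46025.
m_1 = (0.7850 + 0.1250 + 0.1150) / 0.46025 = 1.025 / 0.46025 ≈ 2.2271.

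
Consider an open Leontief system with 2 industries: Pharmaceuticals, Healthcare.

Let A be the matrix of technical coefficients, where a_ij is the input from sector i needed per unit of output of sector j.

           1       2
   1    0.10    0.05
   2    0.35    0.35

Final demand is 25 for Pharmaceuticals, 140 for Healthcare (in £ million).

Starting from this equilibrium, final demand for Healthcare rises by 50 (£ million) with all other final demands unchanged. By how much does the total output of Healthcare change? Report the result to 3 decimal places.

Δx_2 = 79.295

I − A =
  [   0.90    -0.05]
  [  -0.35     0.65]
det(I−A) = (0.90)(0.65) − (-0.05)(-0.35) = 0.5675
adj(I−A) = [[0.65, 0.05], [0.35, 0.90]]
(I − A)⁻¹ = adj(I−A) / det(I−A) ≈
  [   1.1454     0.0881]
  [   0.6167     1.5859]
Δx = (I − A)⁻¹ Δd with Δd having +50 in the Healthcare component and 0 elsewhere.
So Δx_2 = L_22 · (+50), where L_22 = adj(I−A)_22 / det(I−A) = 0.90 / 0.5675.
Δx_2 = 0.90 × (+50) / 0.5675 = 45.00 / 0.5675 ≈ 79.295.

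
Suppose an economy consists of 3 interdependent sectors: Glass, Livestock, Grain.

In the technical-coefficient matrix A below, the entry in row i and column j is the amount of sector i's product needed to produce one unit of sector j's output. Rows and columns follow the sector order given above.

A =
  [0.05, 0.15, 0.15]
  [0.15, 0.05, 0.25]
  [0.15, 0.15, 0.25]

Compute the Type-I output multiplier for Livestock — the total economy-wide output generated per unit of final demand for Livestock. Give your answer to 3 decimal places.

I − A =
  [   0.95    -0.15    -0.15]
  [  -0.15     0.95    -0.25]
  [  -0.15    -0.15     0.75]
Cofactors of I−A, C_ij = (−1)^(i+j)·(minor ij) (rows/columns in the sector order above):
  C_11 = (0.95)(0.75) − (-0.25)(-0.15) = 0.6750
  C_12 = −[(-0.15)(0.75) − (-0.25)(-0.15)] = 0.1500
  C_13 = (-0.15)(-0.15) − (0.95)(-0.15) = 0.1650
  C_21 = −[(-0.15)(0.75) − (-0.15)(-0.15)] = 0.1350
  C_22 = (0.95)(0.75) − (-0.15)(-0.15) = 0.6900
  C_23 = −[(0.95)(-0.15) − (-0.15)(-0.15)] = 0.1650
  C_31 = (-0.15)(-0.25) − (-0.15)(0.95) = 0.1800
  C_32 = −[(0.95)(-0.25) − (-0.15)(-0.15)] = 0.2600
  C_33 = (0.95)(0.95) − (-0.15)(-0.15) = 0.8800
det(I−A) = Σ_j (I−A)_1j·C_1j = (0.95)(0.6750) + (-0.15)(0.1500) + (-0.15)(0.1650) = 0.5940
adj(I−A) = Cᵀ =
  [ 0.6750   0.1350   0.1800]
  [ 0.1500   0.6900   0.2600]
  [ 0.1650   0.1650   0.8800]
(I − A)⁻¹ = adj(I−A) / det(I−A) ≈
  [   1.1364     0.2273     0.3030]
  [   0.2525     1.1616     0.4377]
  [   0.2778     0.2778     1.4815]
The output multiplier for sector j is the column-j sum of the Leontief inverse (I − A)⁻¹ = adj(I−A) / det(I−A).
Column 2 of adj(I−A): (0.1350, 0.6900, 0.1650); det(I−A) = 0.5940.
m_2 = (0.1350 + 0.6900 + 0.1650) / 0.5940 = 0.99 / 0.5940 ≈ 1.667.

m_2 = 1.667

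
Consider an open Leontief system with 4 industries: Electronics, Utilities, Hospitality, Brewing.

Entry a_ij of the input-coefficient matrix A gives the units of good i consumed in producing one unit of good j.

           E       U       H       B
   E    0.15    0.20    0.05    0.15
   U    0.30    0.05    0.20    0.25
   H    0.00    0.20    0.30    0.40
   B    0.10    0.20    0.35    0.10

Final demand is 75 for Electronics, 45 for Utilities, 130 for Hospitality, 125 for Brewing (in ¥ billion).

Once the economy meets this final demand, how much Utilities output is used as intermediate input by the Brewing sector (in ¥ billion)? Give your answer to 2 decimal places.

z_UB = 120.07

I − A =
  [   0.85    -0.20    -0.05    -0.15]
  [  -0.30     0.95    -0.20    -0.25]
  [   0.00    -0.20     0.70    -0.40]
  [  -0.10    -0.20    -0.35     0.90]
Compute the cofactors C_ij = (−1)^(i+j)·(3×3 minor ij) of I−A; the adjugate is their transpose:
adj(I−A) = Cᵀ =
  [ 0.361000   0.142500   0.149625   0.166250]
  [ 0.172500   0.404000   0.254875   0.254250]
  [ 0.121000   0.226000   0.602000   0.350500]
  [ 0.125500   0.193500   0.307375   0.486250]
det(I−A) = Σ_j (I−A)_1j·C_1j = (0.85)(0.361000) + (-0.20)(0.172500) + (-0.05)(0.121000) + (-0.15)(0.125500) = 0.247475
(I − A)⁻¹ = adj(I−A) / det(I−A) ≈
  [   1.4587     0.5758     0.6046     0.6718]
  [   0.6970     1.6325     1.0299     1.0274]
  [   0.4889     0.9132     2.4326     1.4163]
  [   0.5071     0.7819     1.2420     1.9648]
First solve x = (I − A)⁻¹ d = adj(I−A)·d / det(I−A); in particular x_B = (0.125500·75 + 0.193500·45 + 0.307375·130 + 0.486250·125) / 0.247475 = 118.86 / 0.247475 ≈ 480.2909.
Intermediate flow from U to B: z_UB = a_UB · x_B = 0.25 × 118.86 / 0.247475 = 29.715 / 0.247475 ≈ 120.07.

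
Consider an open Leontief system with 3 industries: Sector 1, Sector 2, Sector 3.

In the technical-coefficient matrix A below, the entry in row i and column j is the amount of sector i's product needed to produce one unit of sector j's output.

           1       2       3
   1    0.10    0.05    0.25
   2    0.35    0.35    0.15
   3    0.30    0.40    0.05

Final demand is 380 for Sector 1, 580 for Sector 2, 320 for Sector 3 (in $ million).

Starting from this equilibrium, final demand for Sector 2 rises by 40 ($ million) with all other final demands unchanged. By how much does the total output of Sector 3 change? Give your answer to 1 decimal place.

Δx_3 = 37.6

I − A =
  [   0.90    -0.05    -0.25]
  [  -0.35     0.65    -0.15]
  [  -0.30    -0.40     0.95]
Cofactors of I−A, C_ij = (−1)^(i+j)·(minor ij) (rows/columns in the sector order above):
  C_11 = (0.65)(0.95) − (-0.15)(-0.40) = 0.5575
  C_12 = −[(-0.35)(0.95) − (-0.15)(-0.30)] = 0.3775
  C_13 = (-0.35)(-0.40) − (0.65)(-0.30) = 0.3350
  C_21 = −[(-0.05)(0.95) − (-0.25)(-0.40)] = 0.1475
  C_22 = (0.90)(0.95) − (-0.25)(-0.30) = 0.7800
  C_23 = −[(0.90)(-0.40) − (-0.05)(-0.30)] = 0.3750
  C_31 = (-0.05)(-0.15) − (-0.25)(0.65) = 0.1700
  C_32 = −[(0.90)(-0.15) − (-0.25)(-0.35)] = 0.2225
  C_33 = (0.90)(0.65) − (-0.05)(-0.35) = 0.5675
det(I−A) = Σ_j (I−A)_1j·C_1j = (0.90)(0.5575) + (-0.05)(0.3775) + (-0.25)(0.3350) = 0.399125
adj(I−A) = Cᵀ =
  [ 0.5575   0.1475   0.1700]
  [ 0.3775   0.7800   0.2225]
  [ 0.3350   0.3750   0.5675]
(I − A)⁻¹ = adj(I−A) / det(I−A) ≈
  [   1.3968     0.3696     0.4259]
  [   0.9458     1.9543     0.5575]
  [   0.8393     0.9396     1.4219]
Δx = (I − A)⁻¹ Δd with Δd having +40 in the Sector 2 component and 0 elsewhere.
So Δx_3 = L_32 · (+40), where L_32 = adj(I−A)_32 / det(I−A) = 0.3750 / 0.399125.
Δx_3 = 0.3750 × (+40) / 0.399125 = 15.00 / 0.399125 ≈ 37.6.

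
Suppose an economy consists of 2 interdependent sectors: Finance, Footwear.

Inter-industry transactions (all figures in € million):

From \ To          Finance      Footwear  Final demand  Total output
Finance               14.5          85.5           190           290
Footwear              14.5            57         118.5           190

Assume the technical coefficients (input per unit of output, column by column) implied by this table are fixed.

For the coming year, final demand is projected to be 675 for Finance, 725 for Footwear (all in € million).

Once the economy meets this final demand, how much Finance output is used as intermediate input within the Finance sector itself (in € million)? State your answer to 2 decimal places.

Technical coefficients a_ij = z_ij / X_j:
  a_11 = 14.5/290 = 0.05, a_21 = 14.5/290 = 0.05
  a_12 = 85.5/190 = 0.45, a_22 = 57/190 = 0.30
I − A =
  [   0.95    -0.45]
  [  -0.05     0.70]
det(I−A) = (0.95)(0.70) − (-0.45)(-0.05) = 0.6425
adj(I−A) = [[0.70, 0.45], [0.05, 0.95]]
(I − A)⁻¹ = adj(I−A) / det(I−A) ≈
  [   1.0895     0.7004]
  [   0.0778     1.4786]
First solve x = (I − A)⁻¹ d = adj(I−A)·d / det(I−A); in particular x_1 = (0.70·675 + 0.45·725) / 0.6425 = 798.75 / 0.6425 ≈ 1243.1907.
Intermediate flow from 1 to 1: z_11 = a_11 · x_1 = 0.05 × 798.75 / 0.6425 = 39.9375 / 0.6425 ≈ 62.16.

z_11 = 62.16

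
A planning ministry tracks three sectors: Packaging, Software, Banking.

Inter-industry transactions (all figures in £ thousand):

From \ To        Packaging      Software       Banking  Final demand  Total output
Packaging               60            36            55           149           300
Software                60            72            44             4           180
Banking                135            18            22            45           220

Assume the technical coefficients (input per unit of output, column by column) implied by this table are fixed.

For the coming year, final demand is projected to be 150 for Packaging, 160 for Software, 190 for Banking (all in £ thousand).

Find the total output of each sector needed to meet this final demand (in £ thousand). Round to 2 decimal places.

Technical coefficients a_ij = z_ij / X_j:
  a_11 = 60/300 = 0.20, a_21 = 60/300 = 0.20, a_31 = 135/300 = 0.45
  a_12 = 36/180 = 0.20, a_22 = 72/180 = 0.40, a_32 = 18/180 = 0.10
  a_13 = 55/220 = 0.25, a_23 = 44/220 = 0.20, a_33 = 22/220 = 0.10
I − A =
  [   0.80    -0.20    -0.25]
  [  -0.20     0.60    -0.20]
  [  -0.45    -0.10     0.90]
Cofactors of I−A, C_ij = (−1)^(i+j)·(minor ij) (rows/columns in the sector order above):
  C_11 = (0.60)(0.90) − (-0.20)(-0.10) = 0.5200
  C_12 = −[(-0.20)(0.90) − (-0.20)(-0.45)] = 0.2700
  C_13 = (-0.20)(-0.10) − (0.60)(-0.45) = 0.2900
  C_21 = −[(-0.20)(0.90) − (-0.25)(-0.10)] = 0.2050
  C_22 = (0.80)(0.90) − (-0.25)(-0.45) = 0.6075
  C_23 = −[(0.80)(-0.10) − (-0.20)(-0.45)] = 0.1700
  C_31 = (-0.20)(-0.20) − (-0.25)(0.60) = 0.1900
  C_32 = −[(0.80)(-0.20) − (-0.25)(-0.20)] = 0.2100
  C_33 = (0.80)(0.60) − (-0.20)(-0.20) = 0.4400
det(I−A) = Σ_j (I−A)_1j·C_1j = (0.80)(0.5200) + (-0.20)(0.2700) + (-0.25)(0.2900) = 0.2895
adj(I−A) = Cᵀ =
  [ 0.5200   0.2050   0.1900]
  [ 0.2700   0.6075   0.2100]
  [ 0.2900   0.1700   0.4400]
(I − A)⁻¹ = adj(I−A) / det(I−A) ≈
  [   1.7962     0.7081     0.6563]
  [   0.9326     2.0984     0.7254]
  [   1.0017     0.5872     1.5199]
x = (I − A)⁻¹ d = adj(I−A)·d / det(I−A), with det(I−A) = 0.2895:
  x_1 = (0.5200·150 + 0.2050·160 + 0.1900·190) / 0.2895 = 146.90 / 0.2895 ≈ 507.43
  x_2 = (0.2700·150 + 0.6075·160 + 0.2100·190) / 0.2895 = 177.60 / 0.2895 ≈ 613.47
  x_3 = (0.2900·150 + 0.1700·160 + 0.4400·190) / 0.2895 = 154.30 / 0.2895 ≈ 532.99

x_1 = 507.43, x_2 = 613.47, x_3 = 532.99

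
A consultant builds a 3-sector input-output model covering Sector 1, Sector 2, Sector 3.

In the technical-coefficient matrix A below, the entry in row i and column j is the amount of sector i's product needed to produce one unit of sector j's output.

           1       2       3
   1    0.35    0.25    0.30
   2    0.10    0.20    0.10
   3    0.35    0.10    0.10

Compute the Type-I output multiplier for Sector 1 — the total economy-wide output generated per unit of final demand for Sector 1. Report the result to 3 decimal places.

m_1 = 3.277

I − A =
  [   0.65    -0.25    -0.30]
  [  -0.10     0.80    -0.10]
  [  -0.35    -0.10     0.90]
Cofactors of I−A, C_ij = (−1)^(i+j)·(minor ij) (rows/columns in the sector order above):
  C_11 = (0.80)(0.90) − (-0.10)(-0.10) = 0.7100
  C_12 = −[(-0.10)(0.90) − (-0.10)(-0.35)] = 0.1250
  C_13 = (-0.10)(-0.10) − (0.80)(-0.35) = 0.2900
  C_21 = −[(-0.25)(0.90) − (-0.30)(-0.10)] = 0.2550
  C_22 = (0.65)(0.90) − (-0.30)(-0.35) = 0.4800
  C_23 = −[(0.65)(-0.10) − (-0.25)(-0.35)] = 0.1525
  C_31 = (-0.25)(-0.10) − (-0.30)(0.80) = 0.2650
  C_32 = −[(0.65)(-0.10) − (-0.30)(-0.10)] = 0.0950
  C_33 = (0.65)(0.80) − (-0.25)(-0.10) = 0.4950
det(I−A) = Σ_j (I−A)_1j·C_1j = (0.65)(0.7100) + (-0.25)(0.1250) + (-0.30)(0.2900) = 0.34325
adj(I−A) = Cᵀ =
  [ 0.7100   0.2550   0.2650]
  [ 0.1250   0.4800   0.0950]
  [ 0.2900   0.1525   0.4950]
(I − A)⁻¹ = adj(I−A) / det(I−A) ≈
  [   2.0685     0.7429     0.7720]
  [   0.3642     1.3984     0.2768]
  [   0.8449     0.4443     1.4421]
The output multiplier for sector j is the column-j sum of the Leontief inverse (I − A)⁻¹ = adj(I−A) / det(I−A).
Column 1 of adj(I−A): (0.7100, 0.1250, 0.2900); det(I−A) = 0.34325.
m_1 = (0.7100 + 0.1250 + 0.2900) / 0.34325 = 1.125 / 0.34325 ≈ 3.277.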